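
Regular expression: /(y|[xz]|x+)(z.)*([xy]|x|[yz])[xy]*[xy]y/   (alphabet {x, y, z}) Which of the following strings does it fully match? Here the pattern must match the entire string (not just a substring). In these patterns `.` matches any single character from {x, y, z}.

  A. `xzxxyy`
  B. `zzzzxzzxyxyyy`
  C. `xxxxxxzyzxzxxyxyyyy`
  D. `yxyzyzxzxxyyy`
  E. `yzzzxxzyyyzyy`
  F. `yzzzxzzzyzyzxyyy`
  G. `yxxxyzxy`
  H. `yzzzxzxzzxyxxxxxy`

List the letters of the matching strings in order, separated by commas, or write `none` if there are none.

A → match
B → match
C → match
D → no match
E → no match
F → match
G → no match
H → match

A, B, C, F, H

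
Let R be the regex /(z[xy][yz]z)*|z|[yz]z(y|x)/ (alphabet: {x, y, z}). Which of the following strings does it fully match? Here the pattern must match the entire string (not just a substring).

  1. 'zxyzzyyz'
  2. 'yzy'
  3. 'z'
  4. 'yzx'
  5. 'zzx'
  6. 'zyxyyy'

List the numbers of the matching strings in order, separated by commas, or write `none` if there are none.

1, 2, 3, 4, 5

1. 'zxyzzyyz' → match
2. 'yzy' → match
3. 'z' → match
4. 'yzx' → match
5. 'zzx' → match
6. 'zyxyyy' → no match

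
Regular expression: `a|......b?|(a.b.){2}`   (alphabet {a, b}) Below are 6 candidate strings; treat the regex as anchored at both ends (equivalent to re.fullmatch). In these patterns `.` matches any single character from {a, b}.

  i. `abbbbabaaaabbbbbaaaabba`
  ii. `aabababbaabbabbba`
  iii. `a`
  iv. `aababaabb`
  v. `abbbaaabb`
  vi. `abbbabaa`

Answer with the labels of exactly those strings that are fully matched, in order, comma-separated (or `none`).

iii

i → no match
ii → no match
iii → match
iv → no match
v → no match
vi → no match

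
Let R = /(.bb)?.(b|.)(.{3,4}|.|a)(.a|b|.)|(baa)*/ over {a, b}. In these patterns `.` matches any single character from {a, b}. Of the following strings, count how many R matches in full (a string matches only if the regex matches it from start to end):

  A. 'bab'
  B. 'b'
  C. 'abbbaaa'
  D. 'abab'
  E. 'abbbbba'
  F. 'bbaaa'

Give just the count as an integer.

A → no match
B → no match
C → match
D → match
E → match
F → match
Total matched: 4

4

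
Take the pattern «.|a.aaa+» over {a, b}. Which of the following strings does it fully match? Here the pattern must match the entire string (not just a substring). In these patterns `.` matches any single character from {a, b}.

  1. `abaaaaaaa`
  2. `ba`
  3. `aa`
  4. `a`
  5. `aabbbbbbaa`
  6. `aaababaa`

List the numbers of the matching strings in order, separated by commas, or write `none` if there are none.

1 → match
2 → no match
3 → no match
4 → match
5 → no match
6 → no match

1, 4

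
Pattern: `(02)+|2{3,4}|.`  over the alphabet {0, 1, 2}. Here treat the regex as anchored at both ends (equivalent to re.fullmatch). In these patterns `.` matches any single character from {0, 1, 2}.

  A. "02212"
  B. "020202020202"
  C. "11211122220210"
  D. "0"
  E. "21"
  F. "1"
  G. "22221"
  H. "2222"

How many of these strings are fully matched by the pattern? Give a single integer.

A → no match
B → match
C → no match
D → match
E → no match
F → match
G → no match
H → match
Total matched: 4

4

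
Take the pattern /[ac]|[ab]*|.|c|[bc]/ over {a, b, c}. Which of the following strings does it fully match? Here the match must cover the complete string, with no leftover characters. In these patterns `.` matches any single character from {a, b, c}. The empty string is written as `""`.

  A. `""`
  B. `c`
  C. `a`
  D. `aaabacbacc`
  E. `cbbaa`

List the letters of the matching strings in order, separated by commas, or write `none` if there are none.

A → match
B → match
C → match
D → no match
E → no match

A, B, C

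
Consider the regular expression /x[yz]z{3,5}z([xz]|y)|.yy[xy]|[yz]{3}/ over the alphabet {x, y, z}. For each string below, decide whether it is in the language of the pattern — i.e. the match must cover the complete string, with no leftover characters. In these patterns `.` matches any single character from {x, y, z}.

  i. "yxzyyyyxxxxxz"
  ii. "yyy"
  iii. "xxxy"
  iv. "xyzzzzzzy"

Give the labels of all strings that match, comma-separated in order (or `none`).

i → no match
ii → match
iii → no match
iv → match

ii, iv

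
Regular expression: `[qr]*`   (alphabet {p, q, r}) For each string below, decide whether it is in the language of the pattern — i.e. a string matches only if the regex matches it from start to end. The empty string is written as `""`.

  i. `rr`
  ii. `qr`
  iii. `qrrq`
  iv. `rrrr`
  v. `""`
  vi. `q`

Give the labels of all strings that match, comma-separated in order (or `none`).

i, ii, iii, iv, v, vi

i → match
ii → match
iii → match
iv → match
v → match
vi → match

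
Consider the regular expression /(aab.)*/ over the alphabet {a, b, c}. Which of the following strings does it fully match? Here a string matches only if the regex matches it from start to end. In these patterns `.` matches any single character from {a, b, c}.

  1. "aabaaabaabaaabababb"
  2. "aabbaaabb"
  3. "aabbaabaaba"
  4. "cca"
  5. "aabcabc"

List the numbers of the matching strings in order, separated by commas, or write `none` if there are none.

none

1 → no match
2. "aabbaaabb" → no match
3. "aabbaabaaba" → no match
4. "cca" → no match
5. "aabcabc" → no match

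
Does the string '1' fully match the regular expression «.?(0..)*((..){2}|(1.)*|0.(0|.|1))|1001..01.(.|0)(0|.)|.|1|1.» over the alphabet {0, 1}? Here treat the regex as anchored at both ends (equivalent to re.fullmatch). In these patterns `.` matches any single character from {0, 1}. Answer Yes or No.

Yes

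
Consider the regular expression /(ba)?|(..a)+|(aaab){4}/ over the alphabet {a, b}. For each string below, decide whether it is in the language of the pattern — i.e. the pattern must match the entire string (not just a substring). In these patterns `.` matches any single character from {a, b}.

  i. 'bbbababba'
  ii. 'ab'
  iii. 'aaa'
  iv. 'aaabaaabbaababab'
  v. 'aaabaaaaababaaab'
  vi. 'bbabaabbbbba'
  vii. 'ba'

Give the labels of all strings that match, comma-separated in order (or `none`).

i → no match
ii → no match
iii → match
iv → no match
v → no match
vi → no match
vii → match

iii, vii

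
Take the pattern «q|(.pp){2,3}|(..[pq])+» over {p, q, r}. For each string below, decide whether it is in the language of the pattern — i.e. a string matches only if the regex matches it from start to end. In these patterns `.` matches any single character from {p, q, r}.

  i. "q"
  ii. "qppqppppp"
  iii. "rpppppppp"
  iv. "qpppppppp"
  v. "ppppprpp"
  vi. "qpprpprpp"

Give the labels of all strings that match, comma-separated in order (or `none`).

i, ii, iii, iv, vi

i. "q" → match
ii. "qppqppppp" → match
iii. "rpppppppp" → match
iv. "qpppppppp" → match
v. "ppppprpp" → no match
vi. "qpprpprpp" → match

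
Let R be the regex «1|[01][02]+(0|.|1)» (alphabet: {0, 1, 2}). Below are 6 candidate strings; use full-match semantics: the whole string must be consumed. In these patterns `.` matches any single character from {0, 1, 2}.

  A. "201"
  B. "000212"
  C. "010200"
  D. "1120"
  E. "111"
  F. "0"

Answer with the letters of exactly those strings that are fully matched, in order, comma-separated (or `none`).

none

A → no match
B → no match
C → no match
D → no match
E → no match
F → no match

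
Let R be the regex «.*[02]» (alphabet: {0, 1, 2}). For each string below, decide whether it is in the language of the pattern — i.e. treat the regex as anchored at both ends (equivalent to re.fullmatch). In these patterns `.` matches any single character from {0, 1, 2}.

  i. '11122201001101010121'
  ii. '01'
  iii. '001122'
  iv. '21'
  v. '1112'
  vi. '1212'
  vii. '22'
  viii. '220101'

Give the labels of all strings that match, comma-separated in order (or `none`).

iii, v, vi, vii

i → no match
ii → no match
iii → match
iv → no match
v → match
vi → match
vii → match
viii → no match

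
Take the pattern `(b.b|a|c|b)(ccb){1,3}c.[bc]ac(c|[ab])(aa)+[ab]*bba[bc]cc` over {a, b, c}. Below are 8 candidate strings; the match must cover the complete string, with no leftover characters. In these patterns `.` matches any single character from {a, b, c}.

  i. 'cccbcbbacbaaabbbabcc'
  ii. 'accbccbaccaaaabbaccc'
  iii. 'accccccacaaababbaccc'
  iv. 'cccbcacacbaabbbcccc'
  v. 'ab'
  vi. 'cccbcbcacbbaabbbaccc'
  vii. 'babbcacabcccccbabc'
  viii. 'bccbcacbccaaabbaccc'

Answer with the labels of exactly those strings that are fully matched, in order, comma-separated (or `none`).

i, ii

i → match
ii → match
iii → no match
iv → no match
v. 'ab' → no match — must end with 'cc'
vi → no match
vii → no match — must end with 'cc'
viii → no match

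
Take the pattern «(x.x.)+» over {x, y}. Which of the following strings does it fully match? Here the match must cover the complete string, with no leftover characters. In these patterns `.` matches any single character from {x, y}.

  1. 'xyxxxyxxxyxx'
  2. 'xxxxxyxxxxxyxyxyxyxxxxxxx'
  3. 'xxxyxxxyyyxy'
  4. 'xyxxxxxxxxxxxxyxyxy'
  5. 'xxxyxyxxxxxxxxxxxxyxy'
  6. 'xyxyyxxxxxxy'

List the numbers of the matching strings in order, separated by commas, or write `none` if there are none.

1

1 → match
2 → no match
3 → no match
4 → no match
5 → no match
6 → no match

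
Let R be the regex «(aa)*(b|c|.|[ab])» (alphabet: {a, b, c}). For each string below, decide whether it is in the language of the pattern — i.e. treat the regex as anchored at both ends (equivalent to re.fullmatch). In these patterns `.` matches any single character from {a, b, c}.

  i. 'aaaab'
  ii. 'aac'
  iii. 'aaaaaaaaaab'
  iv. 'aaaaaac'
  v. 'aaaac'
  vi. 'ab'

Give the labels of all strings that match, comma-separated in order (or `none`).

i, ii, iii, iv, v

i. 'aaaab' → match
ii. 'aac' → match
iii. 'aaaaaaaaaab' → match
iv. 'aaaaaac' → match
v. 'aaaac' → match
vi. 'ab' → no match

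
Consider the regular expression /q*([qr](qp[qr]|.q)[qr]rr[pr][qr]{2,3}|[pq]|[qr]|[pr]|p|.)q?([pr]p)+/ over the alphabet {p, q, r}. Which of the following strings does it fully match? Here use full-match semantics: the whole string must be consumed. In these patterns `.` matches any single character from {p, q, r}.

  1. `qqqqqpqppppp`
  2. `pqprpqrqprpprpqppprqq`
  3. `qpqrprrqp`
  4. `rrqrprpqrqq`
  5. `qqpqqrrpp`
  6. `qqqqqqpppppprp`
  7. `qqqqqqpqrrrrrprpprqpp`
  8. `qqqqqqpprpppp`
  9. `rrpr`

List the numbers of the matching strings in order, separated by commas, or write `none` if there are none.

6

1. `qqqqqpqppppp` → no match
2 → no match — must end with `p`
3. `qpqrprrqp` → no match
4. `rrqrprpqrqq` → no match — must end with `p`
5. `qqpqqrrpp` → no match
6 → match
7 → no match
8 → no match
9. `rrpr` → no match — must end with `p`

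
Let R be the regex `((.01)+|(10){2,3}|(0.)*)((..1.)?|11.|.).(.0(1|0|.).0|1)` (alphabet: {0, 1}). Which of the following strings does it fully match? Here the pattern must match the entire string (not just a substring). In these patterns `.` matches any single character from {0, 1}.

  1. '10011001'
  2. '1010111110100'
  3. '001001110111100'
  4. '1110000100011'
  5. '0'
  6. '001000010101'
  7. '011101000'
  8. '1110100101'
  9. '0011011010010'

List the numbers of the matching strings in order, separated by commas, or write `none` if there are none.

1 → no match
2 → match
3 → no match
4 → no match
5 → no match
6 → no match
7 → no match
8 → no match
9 → match

2, 9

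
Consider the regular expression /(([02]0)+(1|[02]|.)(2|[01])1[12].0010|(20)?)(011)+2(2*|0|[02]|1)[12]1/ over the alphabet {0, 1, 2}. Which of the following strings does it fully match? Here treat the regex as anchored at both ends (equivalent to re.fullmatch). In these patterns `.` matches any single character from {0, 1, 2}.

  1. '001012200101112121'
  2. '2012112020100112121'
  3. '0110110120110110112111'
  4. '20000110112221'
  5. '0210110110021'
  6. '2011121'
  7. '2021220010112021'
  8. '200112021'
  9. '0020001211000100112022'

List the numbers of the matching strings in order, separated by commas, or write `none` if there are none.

8

1 → no match
2 → no match
3 → no match
4 → no match
5 → no match
6 → no match
7 → no match
8 → match
9 → no match — must end with '1'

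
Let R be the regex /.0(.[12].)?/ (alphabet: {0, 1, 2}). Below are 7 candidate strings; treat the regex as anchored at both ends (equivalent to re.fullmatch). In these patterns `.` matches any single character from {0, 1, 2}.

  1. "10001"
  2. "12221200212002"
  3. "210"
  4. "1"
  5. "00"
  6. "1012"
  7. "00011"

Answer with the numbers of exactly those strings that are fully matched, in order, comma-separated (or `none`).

1. "10001" → no match
2 → no match
3. "210" → no match
4. "1" → no match
5. "00" → match
6. "1012" → no match
7. "00011" → match

5, 7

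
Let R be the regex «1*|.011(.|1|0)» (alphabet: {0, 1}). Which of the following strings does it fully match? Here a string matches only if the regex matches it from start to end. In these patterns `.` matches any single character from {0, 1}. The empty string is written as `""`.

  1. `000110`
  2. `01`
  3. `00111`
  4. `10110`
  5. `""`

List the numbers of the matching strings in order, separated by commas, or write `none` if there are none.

3, 4, 5

1 → no match
2 → no match
3 → match
4 → match
5 → match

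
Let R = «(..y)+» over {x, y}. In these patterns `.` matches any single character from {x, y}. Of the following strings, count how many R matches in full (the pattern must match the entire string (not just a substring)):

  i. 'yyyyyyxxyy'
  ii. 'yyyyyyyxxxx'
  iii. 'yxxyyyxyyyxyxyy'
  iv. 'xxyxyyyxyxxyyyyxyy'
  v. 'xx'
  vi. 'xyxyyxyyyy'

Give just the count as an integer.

1

i → no match
ii → no match — must end with 'y'
iii → no match
iv → match
v → no match — must end with 'y'
vi → no match
Total matched: 1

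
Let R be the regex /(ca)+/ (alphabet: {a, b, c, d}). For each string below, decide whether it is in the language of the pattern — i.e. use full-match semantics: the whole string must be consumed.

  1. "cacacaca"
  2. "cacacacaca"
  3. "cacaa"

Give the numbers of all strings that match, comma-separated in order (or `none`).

1 → match
2 → match
3 → no match — must end with "ca"

1, 2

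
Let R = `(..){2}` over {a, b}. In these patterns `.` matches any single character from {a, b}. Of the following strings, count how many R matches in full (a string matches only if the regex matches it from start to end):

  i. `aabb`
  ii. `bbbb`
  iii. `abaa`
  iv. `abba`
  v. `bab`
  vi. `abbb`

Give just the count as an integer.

i → match
ii → match
iii → match
iv → match
v → no match
vi → match
Total matched: 5

5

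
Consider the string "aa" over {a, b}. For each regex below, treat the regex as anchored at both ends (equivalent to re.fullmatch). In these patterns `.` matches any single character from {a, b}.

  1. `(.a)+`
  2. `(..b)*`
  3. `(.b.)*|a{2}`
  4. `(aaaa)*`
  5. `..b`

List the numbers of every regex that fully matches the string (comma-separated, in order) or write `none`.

1 → match
2 → no match
3 → match
4 → no match
5 → no match — must end with "b"

1, 3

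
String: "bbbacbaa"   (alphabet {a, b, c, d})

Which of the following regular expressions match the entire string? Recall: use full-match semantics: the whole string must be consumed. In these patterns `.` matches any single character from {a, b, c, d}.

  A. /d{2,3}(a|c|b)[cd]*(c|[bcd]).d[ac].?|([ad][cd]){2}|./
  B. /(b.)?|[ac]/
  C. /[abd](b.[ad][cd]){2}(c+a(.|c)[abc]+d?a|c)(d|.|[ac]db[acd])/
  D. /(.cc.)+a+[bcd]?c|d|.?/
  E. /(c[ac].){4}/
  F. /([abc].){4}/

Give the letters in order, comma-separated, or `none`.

F

A → no match
B → no match
C → no match
D → no match
E → no match — must start with "c"
F → match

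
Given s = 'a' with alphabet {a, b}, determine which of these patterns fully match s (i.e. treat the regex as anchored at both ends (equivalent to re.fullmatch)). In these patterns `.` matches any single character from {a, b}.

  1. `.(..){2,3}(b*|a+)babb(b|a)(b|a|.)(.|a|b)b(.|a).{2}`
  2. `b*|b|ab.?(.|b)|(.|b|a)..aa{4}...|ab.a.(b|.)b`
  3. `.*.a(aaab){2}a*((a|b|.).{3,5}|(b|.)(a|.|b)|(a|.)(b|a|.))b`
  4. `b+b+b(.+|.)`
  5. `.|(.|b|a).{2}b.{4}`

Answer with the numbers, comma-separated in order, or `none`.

1 → no match
2 → no match
3 → no match — must end with 'b'
4 → no match — must start with 'b'
5 → match

5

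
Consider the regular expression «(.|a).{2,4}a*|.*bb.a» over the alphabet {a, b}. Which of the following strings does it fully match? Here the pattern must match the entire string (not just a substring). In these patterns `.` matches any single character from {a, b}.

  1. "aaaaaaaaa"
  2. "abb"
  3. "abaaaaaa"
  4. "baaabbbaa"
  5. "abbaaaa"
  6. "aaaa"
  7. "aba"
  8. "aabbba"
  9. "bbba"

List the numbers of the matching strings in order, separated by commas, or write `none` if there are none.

1, 2, 3, 4, 5, 6, 7, 8, 9

1 → match
2 → match
3 → match
4 → match
5 → match
6 → match
7 → match
8 → match
9 → match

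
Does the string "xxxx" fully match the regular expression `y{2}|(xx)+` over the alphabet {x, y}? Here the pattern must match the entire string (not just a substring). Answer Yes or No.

Yes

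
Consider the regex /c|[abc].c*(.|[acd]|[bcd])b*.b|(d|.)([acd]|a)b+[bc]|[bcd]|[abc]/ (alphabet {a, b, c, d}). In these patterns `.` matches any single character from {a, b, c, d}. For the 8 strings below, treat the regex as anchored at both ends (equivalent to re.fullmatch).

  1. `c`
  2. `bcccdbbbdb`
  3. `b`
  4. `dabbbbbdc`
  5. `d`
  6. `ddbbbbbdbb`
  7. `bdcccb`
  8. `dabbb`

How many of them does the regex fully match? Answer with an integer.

1 → match
2 → match
3 → match
4 → no match
5 → match
6 → no match
7 → match
8 → match
Total matched: 6

6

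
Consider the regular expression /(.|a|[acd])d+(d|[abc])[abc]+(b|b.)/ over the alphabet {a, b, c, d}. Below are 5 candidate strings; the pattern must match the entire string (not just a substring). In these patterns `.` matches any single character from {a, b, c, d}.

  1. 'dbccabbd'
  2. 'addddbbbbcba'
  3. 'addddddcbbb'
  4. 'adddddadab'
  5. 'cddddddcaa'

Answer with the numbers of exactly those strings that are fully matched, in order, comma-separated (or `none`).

2, 3

1 → no match
2 → match
3 → match
4 → no match
5 → no match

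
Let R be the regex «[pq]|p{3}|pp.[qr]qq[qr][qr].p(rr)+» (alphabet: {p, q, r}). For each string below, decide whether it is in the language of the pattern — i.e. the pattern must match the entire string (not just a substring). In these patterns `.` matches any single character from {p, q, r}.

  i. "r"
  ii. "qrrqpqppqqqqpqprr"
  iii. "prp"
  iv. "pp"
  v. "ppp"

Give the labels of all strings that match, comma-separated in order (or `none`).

v

i → no match
ii → no match
iii → no match
iv → no match
v → match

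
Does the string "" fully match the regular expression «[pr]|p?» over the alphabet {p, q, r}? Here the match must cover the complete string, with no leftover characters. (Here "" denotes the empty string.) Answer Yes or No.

Yes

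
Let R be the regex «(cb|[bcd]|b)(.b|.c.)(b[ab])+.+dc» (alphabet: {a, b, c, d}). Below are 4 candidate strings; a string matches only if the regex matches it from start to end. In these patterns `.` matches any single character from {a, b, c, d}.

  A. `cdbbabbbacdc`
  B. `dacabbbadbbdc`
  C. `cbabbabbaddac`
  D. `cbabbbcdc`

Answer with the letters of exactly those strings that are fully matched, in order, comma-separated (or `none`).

A, B, D

A → match
B → match
C → no match — must end with `dc`
D → match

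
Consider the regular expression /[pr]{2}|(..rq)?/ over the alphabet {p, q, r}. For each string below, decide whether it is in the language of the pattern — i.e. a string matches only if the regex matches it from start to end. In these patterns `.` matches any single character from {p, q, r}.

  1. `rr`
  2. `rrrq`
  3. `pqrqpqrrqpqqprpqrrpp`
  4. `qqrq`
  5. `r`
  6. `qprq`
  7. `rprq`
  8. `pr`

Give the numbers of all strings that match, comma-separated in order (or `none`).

1 → match
2 → match
3 → no match
4 → match
5 → no match
6 → match
7 → match
8 → match

1, 2, 4, 6, 7, 8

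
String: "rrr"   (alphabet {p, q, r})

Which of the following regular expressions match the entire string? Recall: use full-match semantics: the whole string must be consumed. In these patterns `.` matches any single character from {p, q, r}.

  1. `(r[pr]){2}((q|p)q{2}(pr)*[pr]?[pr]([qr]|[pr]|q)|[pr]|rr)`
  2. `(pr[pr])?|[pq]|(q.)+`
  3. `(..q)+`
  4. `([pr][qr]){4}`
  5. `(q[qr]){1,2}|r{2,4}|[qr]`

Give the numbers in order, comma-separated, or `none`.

5

1 → no match
2 → no match
3 → no match — must end with "q"
4 → no match
5 → match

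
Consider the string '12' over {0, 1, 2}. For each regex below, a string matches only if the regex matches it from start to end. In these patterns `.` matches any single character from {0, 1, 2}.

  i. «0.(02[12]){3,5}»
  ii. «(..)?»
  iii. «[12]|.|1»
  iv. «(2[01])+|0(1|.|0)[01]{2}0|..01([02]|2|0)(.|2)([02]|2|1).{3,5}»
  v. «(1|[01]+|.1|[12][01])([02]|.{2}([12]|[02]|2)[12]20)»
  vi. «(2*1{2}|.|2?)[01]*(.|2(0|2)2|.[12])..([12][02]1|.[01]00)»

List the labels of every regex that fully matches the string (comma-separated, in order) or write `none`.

ii, v

i → no match — must start with '0'
ii → match
iii → no match
iv → no match
v → match
vi → no match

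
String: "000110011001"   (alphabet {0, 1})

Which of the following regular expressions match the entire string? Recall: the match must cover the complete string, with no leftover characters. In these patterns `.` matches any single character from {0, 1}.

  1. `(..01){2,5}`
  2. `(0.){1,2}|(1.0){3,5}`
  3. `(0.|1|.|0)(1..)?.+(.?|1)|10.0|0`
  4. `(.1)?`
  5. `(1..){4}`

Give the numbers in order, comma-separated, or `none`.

1 → match
2 → no match
3 → match
4 → no match
5 → no match — must start with "1"

1, 3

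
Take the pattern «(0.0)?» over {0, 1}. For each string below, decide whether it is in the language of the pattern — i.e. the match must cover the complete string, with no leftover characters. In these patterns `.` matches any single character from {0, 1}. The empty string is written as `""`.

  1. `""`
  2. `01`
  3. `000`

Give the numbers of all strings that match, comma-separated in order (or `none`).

1, 3

1. `""` → match
2. `01` → no match
3. `000` → match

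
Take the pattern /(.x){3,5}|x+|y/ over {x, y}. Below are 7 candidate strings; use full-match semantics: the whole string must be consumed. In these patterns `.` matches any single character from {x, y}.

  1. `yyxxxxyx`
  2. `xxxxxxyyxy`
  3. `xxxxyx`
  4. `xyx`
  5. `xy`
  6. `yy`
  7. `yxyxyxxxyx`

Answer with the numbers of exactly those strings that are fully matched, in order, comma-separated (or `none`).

3, 7

1 → no match
2 → no match
3 → match
4 → no match
5 → no match
6 → no match
7 → match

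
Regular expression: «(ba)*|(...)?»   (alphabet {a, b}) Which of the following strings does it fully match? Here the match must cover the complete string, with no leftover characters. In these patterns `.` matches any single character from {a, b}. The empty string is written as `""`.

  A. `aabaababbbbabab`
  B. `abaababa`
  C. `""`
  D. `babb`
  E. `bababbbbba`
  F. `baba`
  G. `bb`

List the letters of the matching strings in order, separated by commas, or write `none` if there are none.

A → no match
B → no match
C → match
D → no match
E → no match
F → match
G → no match

C, F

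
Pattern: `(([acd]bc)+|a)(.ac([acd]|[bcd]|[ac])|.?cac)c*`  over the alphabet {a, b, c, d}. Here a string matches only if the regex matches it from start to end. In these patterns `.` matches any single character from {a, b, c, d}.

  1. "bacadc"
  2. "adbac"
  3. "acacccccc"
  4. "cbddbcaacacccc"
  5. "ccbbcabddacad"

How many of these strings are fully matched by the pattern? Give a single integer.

1

1 → no match
2 → no match
3 → match
4 → no match
5 → no match
Total matched: 1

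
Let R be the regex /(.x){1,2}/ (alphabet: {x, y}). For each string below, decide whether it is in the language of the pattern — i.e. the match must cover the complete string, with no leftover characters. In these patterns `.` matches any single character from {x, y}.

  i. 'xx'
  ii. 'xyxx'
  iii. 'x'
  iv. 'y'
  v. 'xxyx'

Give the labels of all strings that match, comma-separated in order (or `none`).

i, v

i → match
ii → no match
iii → no match
iv → no match — must end with 'x'
v → match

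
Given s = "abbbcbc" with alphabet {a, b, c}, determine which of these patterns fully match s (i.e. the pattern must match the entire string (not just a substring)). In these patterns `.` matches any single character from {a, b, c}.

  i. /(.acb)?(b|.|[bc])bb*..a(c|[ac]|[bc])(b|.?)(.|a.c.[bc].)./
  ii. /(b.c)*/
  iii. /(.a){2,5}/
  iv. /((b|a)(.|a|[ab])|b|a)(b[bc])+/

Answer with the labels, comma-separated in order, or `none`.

i → no match
ii → no match
iii → no match — must end with "a"
iv → match

iv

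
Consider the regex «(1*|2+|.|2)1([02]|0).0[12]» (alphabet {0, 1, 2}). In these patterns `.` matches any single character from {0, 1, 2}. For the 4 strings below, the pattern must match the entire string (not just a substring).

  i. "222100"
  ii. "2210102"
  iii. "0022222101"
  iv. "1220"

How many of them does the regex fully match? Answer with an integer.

i → no match
ii → match
iii → no match
iv → no match
Total matched: 1

1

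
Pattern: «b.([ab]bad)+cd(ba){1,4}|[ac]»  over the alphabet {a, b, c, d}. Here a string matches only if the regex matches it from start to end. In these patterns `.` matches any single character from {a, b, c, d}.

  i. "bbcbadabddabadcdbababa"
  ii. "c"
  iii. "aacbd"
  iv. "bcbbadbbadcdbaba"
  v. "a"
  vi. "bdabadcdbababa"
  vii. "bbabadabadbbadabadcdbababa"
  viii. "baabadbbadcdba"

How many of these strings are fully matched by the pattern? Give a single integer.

6

i → no match
ii → match
iii → no match
iv → match
v → match
vi → match
vii → match
viii → match
Total matched: 6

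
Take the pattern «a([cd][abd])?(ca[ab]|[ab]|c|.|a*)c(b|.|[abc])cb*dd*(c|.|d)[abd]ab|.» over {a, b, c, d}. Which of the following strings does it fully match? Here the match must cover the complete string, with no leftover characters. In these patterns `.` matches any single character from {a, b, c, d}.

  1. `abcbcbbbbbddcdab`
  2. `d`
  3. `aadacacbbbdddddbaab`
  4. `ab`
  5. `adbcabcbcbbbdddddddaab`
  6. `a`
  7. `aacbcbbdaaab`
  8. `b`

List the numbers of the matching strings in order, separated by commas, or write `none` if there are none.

1, 2, 5, 6, 7, 8

1 → match
2 → match
3 → no match
4 → no match
5 → match
6 → match
7 → match
8 → match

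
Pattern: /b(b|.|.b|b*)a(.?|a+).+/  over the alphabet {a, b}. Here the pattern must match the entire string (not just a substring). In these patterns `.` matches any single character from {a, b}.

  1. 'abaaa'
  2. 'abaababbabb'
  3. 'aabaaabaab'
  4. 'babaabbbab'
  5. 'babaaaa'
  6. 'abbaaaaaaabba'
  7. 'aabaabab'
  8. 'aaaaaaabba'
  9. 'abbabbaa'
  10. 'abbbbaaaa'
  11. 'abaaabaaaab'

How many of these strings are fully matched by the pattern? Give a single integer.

2

1 → no match — must start with 'b'
2 → no match — must start with 'b'
3 → no match — must start with 'b'
4 → match
5 → match
6 → no match — must start with 'b'
7 → no match — must start with 'b'
8 → no match — must start with 'b'
9 → no match — must start with 'b'
10 → no match — must start with 'b'
11 → no match — must start with 'b'
Total matched: 2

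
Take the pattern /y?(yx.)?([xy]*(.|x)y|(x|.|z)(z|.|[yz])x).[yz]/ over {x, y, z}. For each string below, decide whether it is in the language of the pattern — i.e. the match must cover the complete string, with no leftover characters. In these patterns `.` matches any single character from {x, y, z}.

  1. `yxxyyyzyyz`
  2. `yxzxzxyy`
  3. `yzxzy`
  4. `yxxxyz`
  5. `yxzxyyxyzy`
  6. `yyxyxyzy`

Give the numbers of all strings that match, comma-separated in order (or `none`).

1 → match
2 → match
3 → match
4 → match
5 → match
6 → match

1, 2, 3, 4, 5, 6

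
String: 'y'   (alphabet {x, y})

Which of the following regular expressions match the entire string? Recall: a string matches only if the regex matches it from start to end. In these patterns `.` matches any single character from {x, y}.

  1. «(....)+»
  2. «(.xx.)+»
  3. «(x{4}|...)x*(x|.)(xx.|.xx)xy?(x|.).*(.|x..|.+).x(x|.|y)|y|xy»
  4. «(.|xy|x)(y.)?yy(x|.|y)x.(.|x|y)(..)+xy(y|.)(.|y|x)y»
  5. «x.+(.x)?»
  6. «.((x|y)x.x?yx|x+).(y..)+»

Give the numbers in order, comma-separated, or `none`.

1 → no match
2 → no match
3 → match
4 → no match
5 → no match — must start with 'x'
6 → no match

3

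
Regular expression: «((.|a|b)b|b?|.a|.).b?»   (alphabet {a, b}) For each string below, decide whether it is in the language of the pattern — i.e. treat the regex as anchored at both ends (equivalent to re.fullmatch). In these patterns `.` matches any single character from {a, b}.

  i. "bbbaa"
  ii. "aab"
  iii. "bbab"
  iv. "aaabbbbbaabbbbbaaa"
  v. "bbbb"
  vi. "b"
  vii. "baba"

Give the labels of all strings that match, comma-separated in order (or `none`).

ii, iii, v, vi

i → no match
ii → match
iii → match
iv → no match
v → match
vi → match
vii → no match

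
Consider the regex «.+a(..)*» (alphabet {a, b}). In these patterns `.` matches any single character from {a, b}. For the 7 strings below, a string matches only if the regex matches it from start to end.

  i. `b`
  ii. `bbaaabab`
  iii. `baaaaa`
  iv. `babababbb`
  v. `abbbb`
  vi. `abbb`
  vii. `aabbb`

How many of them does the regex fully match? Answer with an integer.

i. `b` → no match
ii. `bbaaabab` → match
iii. `baaaaa` → match
iv. `babababbb` → no match
v. `abbbb` → no match
vi. `abbb` → no match
vii. `aabbb` → no match
Total matched: 2

2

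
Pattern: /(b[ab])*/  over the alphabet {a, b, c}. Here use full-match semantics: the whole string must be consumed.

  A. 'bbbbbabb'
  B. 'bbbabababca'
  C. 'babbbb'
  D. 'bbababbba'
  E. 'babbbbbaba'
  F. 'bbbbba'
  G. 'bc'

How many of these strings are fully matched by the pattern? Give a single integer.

A. 'bbbbbabb' → match
B. 'bbbabababca' → no match
C. 'babbbb' → match
D. 'bbababbba' → no match
E. 'babbbbbaba' → match
F. 'bbbbba' → match
G. 'bc' → no match
Total matched: 4

4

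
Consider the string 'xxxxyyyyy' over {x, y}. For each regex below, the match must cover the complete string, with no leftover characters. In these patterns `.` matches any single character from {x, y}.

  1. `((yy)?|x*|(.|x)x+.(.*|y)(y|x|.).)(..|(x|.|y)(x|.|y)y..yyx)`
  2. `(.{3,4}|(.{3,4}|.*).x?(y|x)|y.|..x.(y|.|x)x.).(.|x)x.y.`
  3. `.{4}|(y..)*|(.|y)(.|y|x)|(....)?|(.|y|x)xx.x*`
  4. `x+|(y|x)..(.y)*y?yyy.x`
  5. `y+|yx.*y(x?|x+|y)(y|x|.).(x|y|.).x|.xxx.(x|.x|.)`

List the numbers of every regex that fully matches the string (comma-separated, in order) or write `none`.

1

1 → match
2 → no match
3 → no match
4 → no match — must end with 'x'
5 → no match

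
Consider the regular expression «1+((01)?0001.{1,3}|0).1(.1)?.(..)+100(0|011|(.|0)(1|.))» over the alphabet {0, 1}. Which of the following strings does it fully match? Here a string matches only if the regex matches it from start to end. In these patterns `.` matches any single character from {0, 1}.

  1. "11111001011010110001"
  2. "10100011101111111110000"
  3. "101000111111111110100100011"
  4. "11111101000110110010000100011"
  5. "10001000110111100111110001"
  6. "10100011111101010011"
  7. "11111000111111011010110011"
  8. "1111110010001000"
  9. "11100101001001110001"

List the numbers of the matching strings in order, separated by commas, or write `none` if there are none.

1 → match
2 → match
3 → match
4 → match
5 → match
6 → match
7 → match
8 → match
9 → match

1, 2, 3, 4, 5, 6, 7, 8, 9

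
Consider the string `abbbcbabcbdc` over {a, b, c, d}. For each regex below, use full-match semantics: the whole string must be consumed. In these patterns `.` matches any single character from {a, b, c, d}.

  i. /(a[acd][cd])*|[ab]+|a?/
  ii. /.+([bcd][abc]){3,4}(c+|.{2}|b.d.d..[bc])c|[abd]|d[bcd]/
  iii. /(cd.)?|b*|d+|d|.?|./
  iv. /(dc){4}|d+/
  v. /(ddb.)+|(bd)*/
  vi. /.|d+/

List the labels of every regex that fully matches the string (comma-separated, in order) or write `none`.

ii

i → no match
ii → match
iii → no match
iv → no match
v → no match
vi → no match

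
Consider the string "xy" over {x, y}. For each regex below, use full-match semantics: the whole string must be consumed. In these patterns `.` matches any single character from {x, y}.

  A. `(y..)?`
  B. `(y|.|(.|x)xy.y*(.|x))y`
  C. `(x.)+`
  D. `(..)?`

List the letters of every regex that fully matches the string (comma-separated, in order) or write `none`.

A → no match
B → match
C → match
D → match

B, C, D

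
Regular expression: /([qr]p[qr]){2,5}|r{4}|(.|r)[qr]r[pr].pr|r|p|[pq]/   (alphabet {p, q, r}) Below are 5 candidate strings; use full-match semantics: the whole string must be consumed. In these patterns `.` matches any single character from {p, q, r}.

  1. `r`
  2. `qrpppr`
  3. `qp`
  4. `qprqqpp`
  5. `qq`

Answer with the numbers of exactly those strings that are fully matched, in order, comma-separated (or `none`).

1 → match
2 → no match
3 → no match
4 → no match
5 → no match

1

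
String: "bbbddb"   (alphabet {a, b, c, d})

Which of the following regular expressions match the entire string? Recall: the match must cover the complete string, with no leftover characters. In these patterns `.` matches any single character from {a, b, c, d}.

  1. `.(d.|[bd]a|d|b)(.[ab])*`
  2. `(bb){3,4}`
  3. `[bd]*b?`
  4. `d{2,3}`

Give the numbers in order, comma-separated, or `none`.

3

1 → no match
2 → no match — must end with "bb"
3 → match
4 → no match — must start with "d"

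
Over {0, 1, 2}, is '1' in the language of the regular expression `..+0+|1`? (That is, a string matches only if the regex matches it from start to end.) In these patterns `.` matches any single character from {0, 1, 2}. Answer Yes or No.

Yes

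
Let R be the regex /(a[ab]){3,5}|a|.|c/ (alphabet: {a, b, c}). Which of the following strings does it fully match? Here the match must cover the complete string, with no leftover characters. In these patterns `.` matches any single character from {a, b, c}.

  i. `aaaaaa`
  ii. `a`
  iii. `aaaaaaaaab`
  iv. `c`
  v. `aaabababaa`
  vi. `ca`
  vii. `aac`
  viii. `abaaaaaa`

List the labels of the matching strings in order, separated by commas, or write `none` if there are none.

i, ii, iii, iv, v, viii

i → match
ii → match
iii → match
iv → match
v → match
vi → no match
vii → no match
viii → match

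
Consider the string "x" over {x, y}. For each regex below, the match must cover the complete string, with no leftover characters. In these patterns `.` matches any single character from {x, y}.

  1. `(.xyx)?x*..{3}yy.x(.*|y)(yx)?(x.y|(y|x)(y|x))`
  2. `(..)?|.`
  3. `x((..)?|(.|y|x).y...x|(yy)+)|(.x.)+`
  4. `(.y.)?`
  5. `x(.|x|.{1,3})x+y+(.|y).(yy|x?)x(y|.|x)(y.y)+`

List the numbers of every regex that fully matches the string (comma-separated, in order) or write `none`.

2, 3

1 → no match
2 → match
3 → match
4 → no match
5 → no match — must end with "y"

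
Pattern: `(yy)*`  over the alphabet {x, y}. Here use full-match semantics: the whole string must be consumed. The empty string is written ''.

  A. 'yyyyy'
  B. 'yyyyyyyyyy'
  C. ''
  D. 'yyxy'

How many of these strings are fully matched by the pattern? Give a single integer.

A → no match
B → match
C → match
D → no match
Total matched: 2

2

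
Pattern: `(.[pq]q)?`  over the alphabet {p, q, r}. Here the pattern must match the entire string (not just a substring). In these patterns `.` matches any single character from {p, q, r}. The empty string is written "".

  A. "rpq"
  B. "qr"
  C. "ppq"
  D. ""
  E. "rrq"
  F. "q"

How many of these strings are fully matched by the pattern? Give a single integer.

3

A → match
B → no match
C → match
D → match
E → no match
F → no match
Total matched: 3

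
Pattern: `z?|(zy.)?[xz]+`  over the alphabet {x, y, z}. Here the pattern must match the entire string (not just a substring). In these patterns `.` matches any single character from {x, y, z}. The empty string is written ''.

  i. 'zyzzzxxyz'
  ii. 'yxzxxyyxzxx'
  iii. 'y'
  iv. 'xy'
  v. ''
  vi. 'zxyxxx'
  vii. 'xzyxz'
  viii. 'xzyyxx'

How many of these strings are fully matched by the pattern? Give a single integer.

i → no match
ii → no match
iii → no match
iv → no match
v → match
vi → no match
vii → no match
viii → no match
Total matched: 1

1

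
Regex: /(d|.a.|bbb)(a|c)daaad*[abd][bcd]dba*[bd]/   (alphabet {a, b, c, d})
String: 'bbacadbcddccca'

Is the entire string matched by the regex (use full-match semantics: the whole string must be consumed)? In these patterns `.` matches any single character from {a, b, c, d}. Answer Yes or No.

No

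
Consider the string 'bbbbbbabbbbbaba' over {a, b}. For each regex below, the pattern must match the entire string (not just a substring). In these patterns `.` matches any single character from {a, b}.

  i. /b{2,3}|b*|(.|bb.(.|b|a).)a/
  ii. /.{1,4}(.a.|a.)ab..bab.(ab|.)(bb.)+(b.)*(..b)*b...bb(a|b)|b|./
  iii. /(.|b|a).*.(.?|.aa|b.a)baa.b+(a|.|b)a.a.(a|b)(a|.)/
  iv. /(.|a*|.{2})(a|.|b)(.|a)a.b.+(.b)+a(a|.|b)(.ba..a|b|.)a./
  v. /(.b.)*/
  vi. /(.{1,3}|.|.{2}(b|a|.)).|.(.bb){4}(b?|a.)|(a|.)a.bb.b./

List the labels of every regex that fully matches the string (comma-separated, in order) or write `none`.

i → no match
ii → no match
iii → no match
iv → no match
v → match
vi → no match

v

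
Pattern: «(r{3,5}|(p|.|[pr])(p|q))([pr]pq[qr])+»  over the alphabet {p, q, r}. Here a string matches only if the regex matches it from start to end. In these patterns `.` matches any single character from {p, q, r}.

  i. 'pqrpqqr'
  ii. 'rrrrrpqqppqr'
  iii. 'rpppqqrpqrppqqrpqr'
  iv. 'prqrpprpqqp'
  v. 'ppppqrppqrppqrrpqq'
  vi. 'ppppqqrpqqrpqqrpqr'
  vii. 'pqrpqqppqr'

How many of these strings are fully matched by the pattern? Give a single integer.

5

i → no match
ii → match
iii → match
iv → no match
v → match
vi → match
vii → match
Total matched: 5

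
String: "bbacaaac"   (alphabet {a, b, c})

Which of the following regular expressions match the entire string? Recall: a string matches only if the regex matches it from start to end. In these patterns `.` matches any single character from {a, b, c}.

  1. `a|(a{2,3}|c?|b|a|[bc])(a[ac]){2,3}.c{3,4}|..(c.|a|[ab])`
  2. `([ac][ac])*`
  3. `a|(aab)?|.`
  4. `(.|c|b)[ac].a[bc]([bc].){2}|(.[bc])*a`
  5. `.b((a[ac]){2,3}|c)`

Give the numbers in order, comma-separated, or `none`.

1 → no match
2 → no match
3 → no match
4 → no match
5 → match

5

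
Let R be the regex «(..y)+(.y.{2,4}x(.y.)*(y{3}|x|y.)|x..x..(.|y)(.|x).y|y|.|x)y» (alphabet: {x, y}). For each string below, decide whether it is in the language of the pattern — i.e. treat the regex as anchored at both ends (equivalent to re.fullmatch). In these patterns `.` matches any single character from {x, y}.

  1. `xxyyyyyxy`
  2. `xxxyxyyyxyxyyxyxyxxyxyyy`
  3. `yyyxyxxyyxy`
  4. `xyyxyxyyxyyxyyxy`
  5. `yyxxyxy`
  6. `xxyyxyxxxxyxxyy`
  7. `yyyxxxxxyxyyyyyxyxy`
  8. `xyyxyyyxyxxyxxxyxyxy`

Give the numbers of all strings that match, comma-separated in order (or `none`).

1 → no match
2 → no match
3 → no match
4 → no match
5 → no match
6 → no match
7 → no match
8 → no match

none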